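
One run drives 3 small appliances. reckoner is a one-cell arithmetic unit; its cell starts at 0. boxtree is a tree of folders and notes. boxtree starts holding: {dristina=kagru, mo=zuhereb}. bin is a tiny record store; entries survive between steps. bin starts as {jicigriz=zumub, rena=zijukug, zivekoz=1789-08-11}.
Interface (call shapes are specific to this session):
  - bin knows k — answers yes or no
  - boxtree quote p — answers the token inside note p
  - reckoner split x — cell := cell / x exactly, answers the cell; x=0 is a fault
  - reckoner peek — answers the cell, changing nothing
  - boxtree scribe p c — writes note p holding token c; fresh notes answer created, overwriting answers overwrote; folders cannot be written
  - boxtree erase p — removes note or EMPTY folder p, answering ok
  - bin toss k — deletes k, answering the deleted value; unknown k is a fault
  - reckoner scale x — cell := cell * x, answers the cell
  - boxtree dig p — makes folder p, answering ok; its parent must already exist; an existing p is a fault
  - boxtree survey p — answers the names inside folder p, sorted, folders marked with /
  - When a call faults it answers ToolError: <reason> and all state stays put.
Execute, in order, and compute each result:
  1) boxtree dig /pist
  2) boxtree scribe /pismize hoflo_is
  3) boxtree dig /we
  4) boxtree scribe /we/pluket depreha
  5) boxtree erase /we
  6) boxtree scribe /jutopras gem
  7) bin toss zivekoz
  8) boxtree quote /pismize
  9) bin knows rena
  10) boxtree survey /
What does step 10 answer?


Answer: [dristina, jutopras, mo, pismize, pist/, we/]

Derivation:
-> boxtree dig(/pist)
<- ok
-> boxtree scribe(/pismize, hoflo_is)
<- created
-> boxtree dig(/we)
<- ok
-> boxtree scribe(/we/pluket, depreha)
<- created
-> boxtree erase(/we)
<- ToolError: not empty
-> boxtree scribe(/jutopras, gem)
<- created
-> bin toss(zivekoz)
<- 1789-08-11
-> boxtree quote(/pismize)
<- hoflo_is
-> bin knows(rena)
<- yes
-> boxtree survey(/)
<- [dristina, jutopras, mo, pismize, pist/, we/]


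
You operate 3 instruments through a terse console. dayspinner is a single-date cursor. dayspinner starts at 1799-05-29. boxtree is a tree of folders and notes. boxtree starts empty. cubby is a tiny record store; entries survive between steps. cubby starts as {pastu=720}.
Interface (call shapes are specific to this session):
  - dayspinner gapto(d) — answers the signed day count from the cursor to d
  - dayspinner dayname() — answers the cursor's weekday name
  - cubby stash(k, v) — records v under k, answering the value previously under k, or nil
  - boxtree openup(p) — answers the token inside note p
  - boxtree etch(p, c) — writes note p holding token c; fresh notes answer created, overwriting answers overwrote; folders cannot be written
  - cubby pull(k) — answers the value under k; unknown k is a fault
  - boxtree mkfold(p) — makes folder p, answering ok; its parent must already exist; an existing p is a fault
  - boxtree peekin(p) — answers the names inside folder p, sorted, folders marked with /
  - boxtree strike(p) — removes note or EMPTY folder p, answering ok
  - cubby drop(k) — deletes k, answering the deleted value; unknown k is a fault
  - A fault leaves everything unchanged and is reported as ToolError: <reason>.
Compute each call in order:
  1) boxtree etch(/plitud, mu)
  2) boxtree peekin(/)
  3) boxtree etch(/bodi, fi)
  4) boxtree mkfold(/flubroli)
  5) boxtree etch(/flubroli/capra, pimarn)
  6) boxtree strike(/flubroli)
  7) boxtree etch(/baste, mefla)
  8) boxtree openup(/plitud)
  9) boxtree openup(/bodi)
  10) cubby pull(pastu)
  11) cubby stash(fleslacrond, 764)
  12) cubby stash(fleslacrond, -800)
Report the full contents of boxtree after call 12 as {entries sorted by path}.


Answer: {baste=mefla, bodi=fi, flubroli/, flubroli/capra=pimarn, plitud=mu}

Derivation:
==> boxtree etch(p='/plitud', c='mu')
<== created
==> boxtree peekin(p='/')
<== [plitud]
==> boxtree etch(p='/bodi', c='fi')
<== created
==> boxtree mkfold(p='/flubroli')
<== ok
==> boxtree etch(p='/flubroli/capra', c='pimarn')
<== created
==> boxtree strike(p='/flubroli')
<== ToolError: not empty
==> boxtree etch(p='/baste', c='mefla')
<== created
==> boxtree openup(p='/plitud')
<== mu
==> boxtree openup(p='/bodi')
<== fi
==> cubby pull(k='pastu')
<== 720
==> cubby stash(k='fleslacrond', v='764')
<== nil
==> cubby stash(k='fleslacrond', v='-800')
<== 764


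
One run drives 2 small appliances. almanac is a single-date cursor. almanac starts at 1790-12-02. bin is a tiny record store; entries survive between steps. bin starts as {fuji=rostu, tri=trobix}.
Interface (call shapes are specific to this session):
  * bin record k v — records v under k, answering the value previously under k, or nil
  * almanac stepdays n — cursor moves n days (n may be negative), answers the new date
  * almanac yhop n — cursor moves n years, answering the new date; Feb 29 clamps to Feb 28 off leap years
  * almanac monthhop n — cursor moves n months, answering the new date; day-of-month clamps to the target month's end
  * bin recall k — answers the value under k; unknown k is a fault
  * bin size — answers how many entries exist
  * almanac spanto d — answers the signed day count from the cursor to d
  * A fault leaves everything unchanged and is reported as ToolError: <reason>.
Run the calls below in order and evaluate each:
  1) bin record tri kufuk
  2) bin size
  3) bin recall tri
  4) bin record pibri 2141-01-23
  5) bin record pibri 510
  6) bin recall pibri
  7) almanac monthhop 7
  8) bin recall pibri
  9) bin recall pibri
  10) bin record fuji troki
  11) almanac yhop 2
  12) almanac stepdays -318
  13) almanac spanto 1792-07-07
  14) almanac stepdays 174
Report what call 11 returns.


Answer: 1793-07-02

Derivation:
·→ bin record(k='tri', v='kufuk')
·← trobix
·→ bin size()
·← 2
·→ bin recall(k='tri')
·← kufuk
·→ bin record(k='pibri', v='2141-01-23')
·← nil
·→ bin record(k='pibri', v='510')
·← 2141-01-23
·→ bin recall(k='pibri')
·← 510
·→ almanac monthhop(n='7')
·← 1791-07-02
·→ bin recall(k='pibri')
·← 510
·→ bin recall(k='pibri')
·← 510
·→ bin record(k='fuji', v='troki')
·← rostu
·→ almanac yhop(n='2')
·← 1793-07-02
·→ almanac stepdays(n='-318')
·← 1792-08-18
·→ almanac spanto(d='1792-07-07')
·← -42
·→ almanac stepdays(n='174')
·← 1793-02-08


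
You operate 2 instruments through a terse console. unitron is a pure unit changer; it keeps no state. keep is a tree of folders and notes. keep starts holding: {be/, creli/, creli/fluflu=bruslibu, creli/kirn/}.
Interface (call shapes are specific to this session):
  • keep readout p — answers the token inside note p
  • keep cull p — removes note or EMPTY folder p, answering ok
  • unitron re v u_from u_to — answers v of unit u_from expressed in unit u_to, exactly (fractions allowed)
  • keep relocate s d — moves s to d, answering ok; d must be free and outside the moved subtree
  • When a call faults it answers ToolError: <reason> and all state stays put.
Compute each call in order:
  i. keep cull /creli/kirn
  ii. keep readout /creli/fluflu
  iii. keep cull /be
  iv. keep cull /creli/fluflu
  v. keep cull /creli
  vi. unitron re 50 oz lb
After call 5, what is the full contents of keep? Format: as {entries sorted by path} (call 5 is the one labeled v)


Answer: {}

Derivation:
I run keep cull(p: /creli/kirn), giving ok.
I try keep readout(p: /creli/fluflu), and get bruslibu.
I call keep cull(p: /be), which returns ok.
Then keep cull(p: /creli/fluflu), — result: ok.
Calling keep cull(p: /creli), and observe ok.
Then unitron re(v: 50, u_from: oz, u_to: lb), giving 25/8.


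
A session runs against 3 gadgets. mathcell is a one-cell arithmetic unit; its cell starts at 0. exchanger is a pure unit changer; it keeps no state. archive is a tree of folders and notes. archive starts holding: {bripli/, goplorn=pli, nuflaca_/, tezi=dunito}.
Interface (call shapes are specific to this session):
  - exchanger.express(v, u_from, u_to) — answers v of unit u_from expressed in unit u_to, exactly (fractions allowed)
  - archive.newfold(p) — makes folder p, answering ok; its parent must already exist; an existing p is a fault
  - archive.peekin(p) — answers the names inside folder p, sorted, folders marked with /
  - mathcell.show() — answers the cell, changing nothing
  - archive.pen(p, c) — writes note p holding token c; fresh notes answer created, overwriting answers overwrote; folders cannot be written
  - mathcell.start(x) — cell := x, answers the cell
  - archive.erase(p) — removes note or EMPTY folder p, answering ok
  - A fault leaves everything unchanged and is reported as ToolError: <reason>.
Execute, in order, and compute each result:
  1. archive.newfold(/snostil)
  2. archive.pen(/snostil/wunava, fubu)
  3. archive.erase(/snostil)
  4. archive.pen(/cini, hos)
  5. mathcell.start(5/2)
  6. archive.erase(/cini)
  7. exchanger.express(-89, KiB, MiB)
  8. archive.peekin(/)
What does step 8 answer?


Answer: [bripli/, goplorn, nuflaca_/, snostil/, tezi]

Derivation:
CALL newfold[/snostil]
RET  ok
CALL pen[/snostil/wunava; fubu]
RET  created
CALL erase[/snostil]
RET  ToolError: not empty
CALL pen[/cini; hos]
RET  created
CALL start[5/2]
RET  5/2
CALL erase[/cini]
RET  ok
CALL express[-89; KiB; MiB]
RET  -89/1024
CALL peekin[/]
RET  [bripli/, goplorn, nuflaca_/, snostil/, tezi]


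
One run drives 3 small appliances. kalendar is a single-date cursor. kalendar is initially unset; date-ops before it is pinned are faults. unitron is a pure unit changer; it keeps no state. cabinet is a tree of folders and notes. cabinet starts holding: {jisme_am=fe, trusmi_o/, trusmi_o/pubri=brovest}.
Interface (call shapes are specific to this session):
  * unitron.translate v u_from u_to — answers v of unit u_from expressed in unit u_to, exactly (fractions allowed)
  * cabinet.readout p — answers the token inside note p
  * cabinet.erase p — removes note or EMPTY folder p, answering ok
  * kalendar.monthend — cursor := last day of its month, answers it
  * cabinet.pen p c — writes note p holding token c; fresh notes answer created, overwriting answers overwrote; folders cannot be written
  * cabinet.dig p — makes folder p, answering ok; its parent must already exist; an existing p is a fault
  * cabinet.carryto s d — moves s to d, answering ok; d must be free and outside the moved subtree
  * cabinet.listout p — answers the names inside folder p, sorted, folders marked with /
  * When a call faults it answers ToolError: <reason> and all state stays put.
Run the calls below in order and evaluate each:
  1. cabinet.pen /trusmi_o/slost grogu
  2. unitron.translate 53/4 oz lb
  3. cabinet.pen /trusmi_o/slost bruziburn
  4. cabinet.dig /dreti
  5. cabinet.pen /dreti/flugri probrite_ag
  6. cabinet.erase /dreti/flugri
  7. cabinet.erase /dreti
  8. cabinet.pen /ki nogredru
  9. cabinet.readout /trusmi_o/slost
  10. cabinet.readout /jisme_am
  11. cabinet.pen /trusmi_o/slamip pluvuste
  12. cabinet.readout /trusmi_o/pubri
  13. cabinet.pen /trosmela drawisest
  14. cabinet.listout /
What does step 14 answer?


% pen p: /trusmi_o/slost c: grogu
= created
% translate v: 53/4 u_from: oz u_to: lb
= 53/64
% pen p: /trusmi_o/slost c: bruziburn
= overwrote
% dig p: /dreti
= ok
% pen p: /dreti/flugri c: probrite_ag
= created
% erase p: /dreti/flugri
= ok
% erase p: /dreti
= ok
% pen p: /ki c: nogredru
= created
% readout p: /trusmi_o/slost
= bruziburn
% readout p: /jisme_am
= fe
% pen p: /trusmi_o/slamip c: pluvuste
= created
% readout p: /trusmi_o/pubri
= brovest
% pen p: /trosmela c: drawisest
= created
% listout p: /
= [jisme_am, ki, trosmela, trusmi_o/]

Answer: [jisme_am, ki, trosmela, trusmi_o/]


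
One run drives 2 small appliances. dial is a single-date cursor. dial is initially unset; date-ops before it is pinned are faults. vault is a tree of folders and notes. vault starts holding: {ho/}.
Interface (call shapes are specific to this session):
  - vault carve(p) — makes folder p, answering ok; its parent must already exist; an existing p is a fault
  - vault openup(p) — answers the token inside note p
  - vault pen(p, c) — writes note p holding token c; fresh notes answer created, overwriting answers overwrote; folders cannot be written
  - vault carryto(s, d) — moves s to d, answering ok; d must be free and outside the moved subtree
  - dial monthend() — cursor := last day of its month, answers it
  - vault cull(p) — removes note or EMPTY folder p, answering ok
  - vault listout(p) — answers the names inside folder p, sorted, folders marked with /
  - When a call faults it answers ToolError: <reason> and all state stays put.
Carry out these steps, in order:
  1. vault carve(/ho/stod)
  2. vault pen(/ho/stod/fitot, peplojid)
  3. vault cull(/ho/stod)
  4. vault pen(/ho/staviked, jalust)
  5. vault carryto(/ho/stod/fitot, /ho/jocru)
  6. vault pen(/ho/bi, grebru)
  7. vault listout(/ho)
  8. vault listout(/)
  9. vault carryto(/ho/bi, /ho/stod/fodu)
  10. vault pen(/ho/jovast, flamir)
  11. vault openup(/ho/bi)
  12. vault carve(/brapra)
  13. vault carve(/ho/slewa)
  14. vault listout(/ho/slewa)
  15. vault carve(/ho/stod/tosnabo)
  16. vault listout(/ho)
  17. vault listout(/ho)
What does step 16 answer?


Invoking vault carve with p='/ho/stod', and get ok.
Calling vault pen with p='/ho/stod/fitot', c='peplojid', which returns created.
Next I call vault cull with p='/ho/stod', which returns ToolError: not empty.
Next I call vault pen with p='/ho/staviked', c='jalust', which returns created.
I run vault carryto with s='/ho/stod/fitot', d='/ho/jocru', — result: ok.
Calling vault pen with p='/ho/bi', c='grebru', — result: created.
Invoking vault listout with p='/ho', and observe [bi, jocru, staviked, stod/].
I use vault listout with p='/', → [ho/].
Invoking vault carryto with s='/ho/bi', d='/ho/stod/fodu', and see ok.
I call vault pen with p='/ho/jovast', c='flamir': created.
Then vault openup with p='/ho/bi', and see ToolError: not found.
Next I call vault carve with p='/brapra', giving ok.
Next I call vault carve with p='/ho/slewa', and get ok.
I run vault listout with p='/ho/slewa', — result: [].
I try vault carve with p='/ho/stod/tosnabo', giving ok.
I use vault listout with p='/ho', yielding [jocru, jovast, slewa/, staviked, stod/].
Now I run vault listout with p='/ho': [jocru, jovast, slewa/, staviked, stod/].

Answer: [jocru, jovast, slewa/, staviked, stod/]


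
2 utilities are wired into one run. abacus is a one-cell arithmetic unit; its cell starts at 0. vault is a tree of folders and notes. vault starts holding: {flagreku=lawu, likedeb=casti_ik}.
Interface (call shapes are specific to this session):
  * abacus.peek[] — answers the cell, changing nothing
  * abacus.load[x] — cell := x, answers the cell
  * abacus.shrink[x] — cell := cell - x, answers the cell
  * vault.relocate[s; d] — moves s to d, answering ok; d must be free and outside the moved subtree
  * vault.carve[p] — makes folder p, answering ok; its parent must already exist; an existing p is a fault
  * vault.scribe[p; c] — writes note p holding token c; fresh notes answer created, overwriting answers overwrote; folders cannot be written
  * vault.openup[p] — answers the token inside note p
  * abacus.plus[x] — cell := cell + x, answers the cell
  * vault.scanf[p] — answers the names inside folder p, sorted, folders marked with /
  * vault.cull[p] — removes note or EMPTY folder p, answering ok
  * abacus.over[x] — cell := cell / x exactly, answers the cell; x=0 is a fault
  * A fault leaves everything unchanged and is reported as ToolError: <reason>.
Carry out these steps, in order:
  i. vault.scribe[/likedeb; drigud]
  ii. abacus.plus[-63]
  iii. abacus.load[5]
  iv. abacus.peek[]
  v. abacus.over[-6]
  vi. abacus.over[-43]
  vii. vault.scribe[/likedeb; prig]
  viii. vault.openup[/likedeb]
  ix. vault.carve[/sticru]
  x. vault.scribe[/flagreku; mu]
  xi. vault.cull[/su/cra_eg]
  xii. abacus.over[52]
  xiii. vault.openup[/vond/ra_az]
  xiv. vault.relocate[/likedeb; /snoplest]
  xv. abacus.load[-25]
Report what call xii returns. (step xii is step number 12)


→ scribe(p='/likedeb', c='drigud')
← overwrote
→ plus(x='-63')
← -63
→ load(x='5')
← 5
→ peek()
← 5
→ over(x='-6')
← -5/6
→ over(x='-43')
← 5/258
→ scribe(p='/likedeb', c='prig')
← overwrote
→ openup(p='/likedeb')
← prig
→ carve(p='/sticru')
← ok
→ scribe(p='/flagreku', c='mu')
← overwrote
→ cull(p='/su/cra_eg')
← ToolError: not found
→ over(x='52')
← 5/13416
→ openup(p='/vond/ra_az')
← ToolError: not found
→ relocate(s='/likedeb', d='/snoplest')
← ok
→ load(x='-25')
← -25

Answer: 5/13416


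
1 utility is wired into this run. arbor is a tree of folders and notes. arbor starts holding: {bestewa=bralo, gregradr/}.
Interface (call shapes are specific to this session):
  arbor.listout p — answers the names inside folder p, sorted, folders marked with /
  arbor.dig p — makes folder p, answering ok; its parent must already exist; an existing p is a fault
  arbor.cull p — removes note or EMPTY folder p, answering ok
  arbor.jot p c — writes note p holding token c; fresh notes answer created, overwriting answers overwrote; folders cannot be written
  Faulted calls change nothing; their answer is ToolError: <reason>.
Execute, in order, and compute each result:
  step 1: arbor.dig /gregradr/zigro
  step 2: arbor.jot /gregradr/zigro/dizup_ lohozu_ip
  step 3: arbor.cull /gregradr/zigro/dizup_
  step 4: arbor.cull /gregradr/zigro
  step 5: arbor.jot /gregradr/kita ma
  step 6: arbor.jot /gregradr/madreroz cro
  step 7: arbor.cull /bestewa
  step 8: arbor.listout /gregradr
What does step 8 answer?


Answer: [kita, madreroz]

Derivation:
% dig p='/gregradr/zigro'
  ok
% jot p='/gregradr/zigro/dizup_' c='lohozu_ip'
  created
% cull p='/gregradr/zigro/dizup_'
  ok
% cull p='/gregradr/zigro'
  ok
% jot p='/gregradr/kita' c='ma'
  created
% jot p='/gregradr/madreroz' c='cro'
  created
% cull p='/bestewa'
  ok
% listout p='/gregradr'
  [kita, madreroz]


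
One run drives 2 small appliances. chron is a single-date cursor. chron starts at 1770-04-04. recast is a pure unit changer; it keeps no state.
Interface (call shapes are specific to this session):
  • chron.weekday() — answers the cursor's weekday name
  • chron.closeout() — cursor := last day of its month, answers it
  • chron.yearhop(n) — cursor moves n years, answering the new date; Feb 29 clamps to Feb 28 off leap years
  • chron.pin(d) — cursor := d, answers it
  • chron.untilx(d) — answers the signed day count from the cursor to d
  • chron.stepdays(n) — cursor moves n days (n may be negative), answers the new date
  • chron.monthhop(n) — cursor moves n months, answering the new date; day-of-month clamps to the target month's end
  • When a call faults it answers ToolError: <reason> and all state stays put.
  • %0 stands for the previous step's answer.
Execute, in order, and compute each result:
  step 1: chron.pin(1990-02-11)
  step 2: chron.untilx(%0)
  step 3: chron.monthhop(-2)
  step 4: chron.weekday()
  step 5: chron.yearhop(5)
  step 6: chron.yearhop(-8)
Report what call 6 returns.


>>> chron.pin d→1990-02-11
  1990-02-11
>>> chron.untilx d→%0
  0
>>> chron.monthhop n→-2
  1989-12-11
>>> chron.weekday
  Monday
>>> chron.yearhop n→5
  1994-12-11
>>> chron.yearhop n→-8
  1986-12-11

Answer: 1986-12-11


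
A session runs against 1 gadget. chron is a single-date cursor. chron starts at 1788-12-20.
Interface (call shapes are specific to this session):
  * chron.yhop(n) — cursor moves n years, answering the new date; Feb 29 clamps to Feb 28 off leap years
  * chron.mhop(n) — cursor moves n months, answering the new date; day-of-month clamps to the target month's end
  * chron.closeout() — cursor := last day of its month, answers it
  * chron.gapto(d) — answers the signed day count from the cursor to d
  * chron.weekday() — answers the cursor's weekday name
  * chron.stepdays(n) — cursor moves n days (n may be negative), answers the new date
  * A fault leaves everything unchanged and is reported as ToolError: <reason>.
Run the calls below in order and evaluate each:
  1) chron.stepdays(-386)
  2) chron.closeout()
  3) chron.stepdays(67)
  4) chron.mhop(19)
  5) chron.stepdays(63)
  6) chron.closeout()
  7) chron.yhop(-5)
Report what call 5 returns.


Answer: 1789-11-07

Derivation:
$ stepdays -386
[out] 1787-11-30
$ closeout
[out] 1787-11-30
$ stepdays 67
[out] 1788-02-05
$ mhop 19
[out] 1789-09-05
$ stepdays 63
[out] 1789-11-07
$ closeout
[out] 1789-11-30
$ yhop -5
[out] 1784-11-30


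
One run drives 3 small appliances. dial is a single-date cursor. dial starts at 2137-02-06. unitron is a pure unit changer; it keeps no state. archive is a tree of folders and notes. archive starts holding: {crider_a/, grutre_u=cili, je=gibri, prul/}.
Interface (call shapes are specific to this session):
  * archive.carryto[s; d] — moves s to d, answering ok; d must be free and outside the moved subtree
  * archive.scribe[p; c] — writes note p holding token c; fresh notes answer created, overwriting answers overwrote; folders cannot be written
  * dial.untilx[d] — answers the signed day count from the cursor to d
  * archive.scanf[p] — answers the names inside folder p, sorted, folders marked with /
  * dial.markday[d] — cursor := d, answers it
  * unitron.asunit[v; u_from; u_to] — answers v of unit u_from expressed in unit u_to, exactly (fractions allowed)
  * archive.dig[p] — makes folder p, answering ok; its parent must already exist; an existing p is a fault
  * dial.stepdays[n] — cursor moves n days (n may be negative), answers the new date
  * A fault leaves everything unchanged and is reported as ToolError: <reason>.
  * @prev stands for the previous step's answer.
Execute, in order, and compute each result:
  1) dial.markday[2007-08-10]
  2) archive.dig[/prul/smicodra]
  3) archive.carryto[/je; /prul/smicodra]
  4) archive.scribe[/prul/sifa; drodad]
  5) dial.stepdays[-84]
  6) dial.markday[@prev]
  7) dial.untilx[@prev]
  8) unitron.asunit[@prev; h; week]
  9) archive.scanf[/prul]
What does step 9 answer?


Answer: [sifa, smicodra/]

Derivation:
Calling dial.markday with 2007-08-10, and see 2007-08-10.
Calling archive.dig with /prul/smicodra, — result: ok.
I try archive.carryto with /je, /prul/smicodra, and observe ToolError: exists.
Calling archive.scribe with /prul/sifa, drodad, giving created.
I try dial.stepdays with -84, yielding 2007-05-18.
I run dial.markday with @prev, and get 2007-05-18.
I call dial.untilx with @prev, which returns 0.
I use unitron.asunit with @prev, h, week, giving 0.
I run archive.scanf with /prul, yielding [sifa, smicodra/].


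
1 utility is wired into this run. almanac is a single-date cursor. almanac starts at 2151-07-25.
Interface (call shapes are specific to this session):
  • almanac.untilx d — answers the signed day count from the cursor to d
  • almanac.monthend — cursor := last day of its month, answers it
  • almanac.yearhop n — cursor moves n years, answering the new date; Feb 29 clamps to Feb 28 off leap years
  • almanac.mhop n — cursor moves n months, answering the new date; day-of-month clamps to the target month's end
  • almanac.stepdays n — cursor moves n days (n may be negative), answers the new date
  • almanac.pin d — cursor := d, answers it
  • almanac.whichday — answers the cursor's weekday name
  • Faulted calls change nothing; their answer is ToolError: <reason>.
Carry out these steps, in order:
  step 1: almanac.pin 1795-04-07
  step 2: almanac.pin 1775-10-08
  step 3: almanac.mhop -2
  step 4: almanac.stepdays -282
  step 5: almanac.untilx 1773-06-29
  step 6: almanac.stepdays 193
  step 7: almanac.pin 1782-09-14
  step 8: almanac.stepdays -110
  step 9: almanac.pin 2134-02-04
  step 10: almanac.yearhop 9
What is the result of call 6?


Step: almanac.pin[d→1795-04-07]
Result: 1795-04-07
Step: almanac.pin[d→1775-10-08]
Result: 1775-10-08
Step: almanac.mhop[n→-2]
Result: 1775-08-08
Step: almanac.stepdays[n→-282]
Result: 1774-10-30
Step: almanac.untilx[d→1773-06-29]
Result: -488
Step: almanac.stepdays[n→193]
Result: 1775-05-11
Step: almanac.pin[d→1782-09-14]
Result: 1782-09-14
Step: almanac.stepdays[n→-110]
Result: 1782-05-27
Step: almanac.pin[d→2134-02-04]
Result: 2134-02-04
Step: almanac.yearhop[n→9]
Result: 2143-02-04

Answer: 1775-05-11


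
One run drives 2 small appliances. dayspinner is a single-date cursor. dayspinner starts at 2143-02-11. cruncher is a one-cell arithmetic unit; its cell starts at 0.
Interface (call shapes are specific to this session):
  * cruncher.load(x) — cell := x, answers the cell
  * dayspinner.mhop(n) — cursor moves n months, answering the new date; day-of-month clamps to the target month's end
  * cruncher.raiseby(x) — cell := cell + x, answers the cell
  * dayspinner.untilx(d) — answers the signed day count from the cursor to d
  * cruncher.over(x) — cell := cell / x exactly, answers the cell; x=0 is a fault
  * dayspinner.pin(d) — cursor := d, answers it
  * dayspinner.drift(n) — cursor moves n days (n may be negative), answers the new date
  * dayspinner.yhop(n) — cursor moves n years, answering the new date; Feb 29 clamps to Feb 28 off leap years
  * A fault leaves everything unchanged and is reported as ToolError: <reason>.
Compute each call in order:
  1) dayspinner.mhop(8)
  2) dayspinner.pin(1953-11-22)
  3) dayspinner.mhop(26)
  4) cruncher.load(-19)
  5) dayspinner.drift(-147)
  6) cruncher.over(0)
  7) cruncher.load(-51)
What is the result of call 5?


Answer: 1955-08-28

Derivation:
Step: mhop[8]
Result: 2143-10-11
Step: pin[1953-11-22]
Result: 1953-11-22
Step: mhop[26]
Result: 1956-01-22
Step: load[-19]
Result: -19
Step: drift[-147]
Result: 1955-08-28
Step: over[0]
Result: ToolError: division by zero
Step: load[-51]
Result: -51


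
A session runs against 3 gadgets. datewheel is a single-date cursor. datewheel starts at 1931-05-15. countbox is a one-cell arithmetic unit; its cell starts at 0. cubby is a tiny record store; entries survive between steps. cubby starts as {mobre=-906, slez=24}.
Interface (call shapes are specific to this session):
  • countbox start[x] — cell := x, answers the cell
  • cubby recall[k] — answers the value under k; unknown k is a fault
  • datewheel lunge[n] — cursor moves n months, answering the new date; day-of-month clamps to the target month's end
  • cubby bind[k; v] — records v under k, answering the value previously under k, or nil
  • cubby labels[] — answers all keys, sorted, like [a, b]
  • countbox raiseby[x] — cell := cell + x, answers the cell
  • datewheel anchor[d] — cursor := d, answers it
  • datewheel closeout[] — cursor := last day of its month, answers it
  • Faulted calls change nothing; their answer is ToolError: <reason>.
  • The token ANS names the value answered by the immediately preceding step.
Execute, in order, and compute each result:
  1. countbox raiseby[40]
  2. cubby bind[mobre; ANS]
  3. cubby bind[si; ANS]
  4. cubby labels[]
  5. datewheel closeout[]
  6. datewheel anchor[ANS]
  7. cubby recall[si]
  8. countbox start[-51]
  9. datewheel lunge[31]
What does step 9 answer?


I use countbox raiseby on x: 40, which returns 40.
I try cubby bind on k: mobre, v: ANS: -906.
Using cubby bind on k: si, v: ANS, → nil.
I call cubby labels(), which returns [mobre, si, slez].
Using datewheel closeout(): 1931-05-31.
I run datewheel anchor on d: ANS, which returns 1931-05-31.
I call cubby recall on k: si, and see -906.
I use countbox start on x: -51, and get -51.
Using datewheel lunge on n: 31, which returns 1933-12-31.

Answer: 1933-12-31


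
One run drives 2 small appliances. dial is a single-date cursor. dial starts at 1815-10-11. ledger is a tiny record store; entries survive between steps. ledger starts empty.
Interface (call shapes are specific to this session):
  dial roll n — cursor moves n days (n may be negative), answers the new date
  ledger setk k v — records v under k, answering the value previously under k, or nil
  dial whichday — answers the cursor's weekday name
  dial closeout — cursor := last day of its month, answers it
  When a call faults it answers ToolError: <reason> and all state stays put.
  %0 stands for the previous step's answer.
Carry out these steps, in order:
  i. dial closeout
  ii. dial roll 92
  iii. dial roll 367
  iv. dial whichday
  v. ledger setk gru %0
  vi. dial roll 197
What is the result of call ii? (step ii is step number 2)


Answer: 1816-01-31

Derivation:
-- 1. dial closeout() : 1815-10-31
-- 2. dial roll(n='92') : 1816-01-31
-- 3. dial roll(n='367') : 1817-02-01
-- 4. dial whichday() : Saturday
-- 5. ledger setk(k='gru', v='%0') : nil
-- 6. dial roll(n='197') : 1817-08-17


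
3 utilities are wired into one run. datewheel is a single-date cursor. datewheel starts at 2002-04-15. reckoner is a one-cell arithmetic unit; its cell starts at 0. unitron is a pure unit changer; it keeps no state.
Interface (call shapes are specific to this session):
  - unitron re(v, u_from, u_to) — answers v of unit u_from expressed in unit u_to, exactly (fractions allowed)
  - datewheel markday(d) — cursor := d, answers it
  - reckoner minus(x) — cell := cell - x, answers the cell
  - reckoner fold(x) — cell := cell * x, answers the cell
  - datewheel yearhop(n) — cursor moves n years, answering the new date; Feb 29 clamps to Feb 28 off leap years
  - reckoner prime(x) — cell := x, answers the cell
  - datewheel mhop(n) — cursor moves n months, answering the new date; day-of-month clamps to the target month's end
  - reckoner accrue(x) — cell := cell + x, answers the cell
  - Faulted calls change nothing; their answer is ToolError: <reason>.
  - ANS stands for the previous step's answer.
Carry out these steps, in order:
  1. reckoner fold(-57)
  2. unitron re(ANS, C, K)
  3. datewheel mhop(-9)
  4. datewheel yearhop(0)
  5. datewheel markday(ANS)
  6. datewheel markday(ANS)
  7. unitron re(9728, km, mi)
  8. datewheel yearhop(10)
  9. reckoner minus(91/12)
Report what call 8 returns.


Answer: 2011-07-15

Derivation:
==> reckoner fold(x→-57)
<== 0
==> unitron re(v→ANS, u_from→C, u_to→K)
<== 5463/20
==> datewheel mhop(n→-9)
<== 2001-07-15
==> datewheel yearhop(n→0)
<== 2001-07-15
==> datewheel markday(d→ANS)
<== 2001-07-15
==> datewheel markday(d→ANS)
<== 2001-07-15
==> unitron re(v→9728, u_from→km, u_to→mi)
<== 76000000/12573
==> datewheel yearhop(n→10)
<== 2011-07-15
==> reckoner minus(x→91/12)
<== -91/12


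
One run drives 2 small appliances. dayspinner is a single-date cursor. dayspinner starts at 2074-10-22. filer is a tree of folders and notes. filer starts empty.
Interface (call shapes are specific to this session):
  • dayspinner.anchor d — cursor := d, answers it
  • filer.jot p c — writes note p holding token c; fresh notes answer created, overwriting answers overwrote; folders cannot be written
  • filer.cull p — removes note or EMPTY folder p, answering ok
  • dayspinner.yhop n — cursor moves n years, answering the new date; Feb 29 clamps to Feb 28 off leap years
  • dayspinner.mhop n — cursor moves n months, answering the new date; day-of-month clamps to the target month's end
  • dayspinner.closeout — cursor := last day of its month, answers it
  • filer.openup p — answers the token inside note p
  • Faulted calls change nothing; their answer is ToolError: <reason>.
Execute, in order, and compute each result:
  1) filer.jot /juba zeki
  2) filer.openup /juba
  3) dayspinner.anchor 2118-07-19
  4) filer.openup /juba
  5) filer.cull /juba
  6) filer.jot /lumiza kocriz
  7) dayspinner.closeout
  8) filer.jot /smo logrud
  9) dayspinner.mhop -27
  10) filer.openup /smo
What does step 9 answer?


I call filer.jot passing p=/juba, c=zeki, which returns created.
I run filer.openup passing p=/juba, and see zeki.
Next I call dayspinner.anchor passing d=2118-07-19, and get 2118-07-19.
I call filer.openup passing p=/juba, and observe zeki.
Using filer.cull passing p=/juba, and observe ok.
I call filer.jot passing p=/lumiza, c=kocriz, — result: created.
Invoking dayspinner.closeout(), yielding 2118-07-31.
I try filer.jot passing p=/smo, c=logrud, giving created.
Next I call dayspinner.mhop passing n=-27, — result: 2116-04-30.
I try filer.openup passing p=/smo, yielding logrud.

Answer: 2116-04-30


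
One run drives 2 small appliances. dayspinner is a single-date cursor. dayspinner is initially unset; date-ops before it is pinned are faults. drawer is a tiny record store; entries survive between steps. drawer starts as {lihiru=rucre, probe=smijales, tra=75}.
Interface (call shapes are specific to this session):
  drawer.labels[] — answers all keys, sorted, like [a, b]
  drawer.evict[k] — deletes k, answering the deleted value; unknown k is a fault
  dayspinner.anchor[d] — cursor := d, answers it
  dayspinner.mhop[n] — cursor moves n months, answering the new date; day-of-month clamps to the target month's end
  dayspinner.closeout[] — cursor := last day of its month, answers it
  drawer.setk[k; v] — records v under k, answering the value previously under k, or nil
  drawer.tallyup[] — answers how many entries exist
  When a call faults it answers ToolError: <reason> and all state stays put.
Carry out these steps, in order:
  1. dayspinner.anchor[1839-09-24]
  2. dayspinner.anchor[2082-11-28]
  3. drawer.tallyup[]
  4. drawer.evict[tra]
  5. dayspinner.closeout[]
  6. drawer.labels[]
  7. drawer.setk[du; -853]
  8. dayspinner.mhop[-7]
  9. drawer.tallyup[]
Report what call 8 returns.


Answer: 2082-04-30

Derivation:
·→ dayspinner.anchor(d: 1839-09-24)
·← 1839-09-24
·→ dayspinner.anchor(d: 2082-11-28)
·← 2082-11-28
·→ drawer.tallyup()
·← 3
·→ drawer.evict(k: tra)
·← 75
·→ dayspinner.closeout()
·← 2082-11-30
·→ drawer.labels()
·← [lihiru, probe]
·→ drawer.setk(k: du, v: -853)
·← nil
·→ dayspinner.mhop(n: -7)
·← 2082-04-30
·→ drawer.tallyup()
·← 3


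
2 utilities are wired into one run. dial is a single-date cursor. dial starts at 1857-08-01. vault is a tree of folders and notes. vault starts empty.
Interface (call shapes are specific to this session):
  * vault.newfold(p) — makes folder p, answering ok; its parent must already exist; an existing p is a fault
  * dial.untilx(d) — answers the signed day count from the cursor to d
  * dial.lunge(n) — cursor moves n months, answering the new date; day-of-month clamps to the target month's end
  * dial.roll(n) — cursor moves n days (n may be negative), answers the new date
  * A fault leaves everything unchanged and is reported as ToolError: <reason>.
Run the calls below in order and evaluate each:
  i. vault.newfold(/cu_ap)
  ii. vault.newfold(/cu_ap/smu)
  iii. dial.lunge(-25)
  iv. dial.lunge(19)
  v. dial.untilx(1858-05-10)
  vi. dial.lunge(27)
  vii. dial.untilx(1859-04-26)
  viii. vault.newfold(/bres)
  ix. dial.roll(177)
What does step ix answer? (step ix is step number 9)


Answer: 1859-10-25

Derivation:
;; newfold(/cu_ap) == ok
;; newfold(/cu_ap/smu) == ok
;; lunge(-25) == 1855-07-01
;; lunge(19) == 1857-02-01
;; untilx(1858-05-10) == 463
;; lunge(27) == 1859-05-01
;; untilx(1859-04-26) == -5
;; newfold(/bres) == ok
;; roll(177) == 1859-10-25


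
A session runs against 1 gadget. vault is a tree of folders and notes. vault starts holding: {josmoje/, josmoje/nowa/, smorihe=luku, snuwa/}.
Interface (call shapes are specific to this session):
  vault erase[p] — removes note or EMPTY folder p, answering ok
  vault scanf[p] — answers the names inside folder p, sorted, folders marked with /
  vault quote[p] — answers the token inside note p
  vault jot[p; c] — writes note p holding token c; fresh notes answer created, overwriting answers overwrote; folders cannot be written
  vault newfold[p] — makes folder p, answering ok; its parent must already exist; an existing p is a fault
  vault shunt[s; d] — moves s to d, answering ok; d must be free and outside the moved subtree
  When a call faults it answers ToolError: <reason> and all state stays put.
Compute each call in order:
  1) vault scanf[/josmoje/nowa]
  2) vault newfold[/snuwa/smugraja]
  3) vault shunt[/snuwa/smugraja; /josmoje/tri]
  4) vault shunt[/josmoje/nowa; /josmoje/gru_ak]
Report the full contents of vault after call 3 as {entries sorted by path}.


==> vault scanf(p=/josmoje/nowa)
<== []
==> vault newfold(p=/snuwa/smugraja)
<== ok
==> vault shunt(s=/snuwa/smugraja, d=/josmoje/tri)
<== ok
==> vault shunt(s=/josmoje/nowa, d=/josmoje/gru_ak)
<== ok

Answer: {josmoje/, josmoje/nowa/, josmoje/tri/, smorihe=luku, snuwa/}


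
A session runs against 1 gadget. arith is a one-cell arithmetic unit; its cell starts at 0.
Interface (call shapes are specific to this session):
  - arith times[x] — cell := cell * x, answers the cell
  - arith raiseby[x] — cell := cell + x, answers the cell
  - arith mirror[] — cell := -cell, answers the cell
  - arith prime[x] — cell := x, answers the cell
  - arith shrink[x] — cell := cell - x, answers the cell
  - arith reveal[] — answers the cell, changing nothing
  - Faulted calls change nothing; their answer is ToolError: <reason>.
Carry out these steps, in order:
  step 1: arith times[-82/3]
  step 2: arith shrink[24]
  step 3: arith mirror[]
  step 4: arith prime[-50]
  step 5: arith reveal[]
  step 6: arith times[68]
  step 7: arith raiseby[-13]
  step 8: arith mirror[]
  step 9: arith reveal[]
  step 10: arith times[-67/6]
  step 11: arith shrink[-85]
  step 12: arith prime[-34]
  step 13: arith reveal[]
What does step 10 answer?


Answer: -228671/6

Derivation:
I use arith times on x='-82/3', giving 0.
Next I call arith shrink on x='24', — result: -24.
I invoke arith mirror(): 24.
I use arith prime on x='-50', yielding -50.
I try arith reveal, giving -50.
Next I call arith times on x='68', and see -3400.
Using arith raiseby on x='-13', — result: -3413.
I try arith mirror(), → 3413.
Next I call arith reveal(), giving 3413.
Calling arith times on x='-67/6': -228671/6.
I use arith shrink on x='-85', → -228161/6.
Invoking arith prime on x='-34', and get -34.
I use arith reveal(): -34.


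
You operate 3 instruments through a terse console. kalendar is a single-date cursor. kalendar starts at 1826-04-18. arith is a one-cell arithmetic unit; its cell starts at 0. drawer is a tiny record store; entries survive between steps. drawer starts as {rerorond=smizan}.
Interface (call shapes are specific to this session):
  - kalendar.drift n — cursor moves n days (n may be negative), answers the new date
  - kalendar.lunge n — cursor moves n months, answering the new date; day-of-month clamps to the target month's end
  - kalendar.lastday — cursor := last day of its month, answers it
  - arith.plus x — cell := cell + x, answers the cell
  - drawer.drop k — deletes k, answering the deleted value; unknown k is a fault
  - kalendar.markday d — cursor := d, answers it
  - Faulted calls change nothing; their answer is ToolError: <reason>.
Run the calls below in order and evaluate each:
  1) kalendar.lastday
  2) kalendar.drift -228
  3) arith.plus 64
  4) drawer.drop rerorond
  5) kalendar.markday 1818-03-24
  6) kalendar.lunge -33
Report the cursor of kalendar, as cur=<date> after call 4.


·→ lastday()
·← 1826-04-30
·→ drift(n: -228)
·← 1825-09-14
·→ plus(x: 64)
·← 64
·→ drop(k: rerorond)
·← smizan
·→ markday(d: 1818-03-24)
·← 1818-03-24
·→ lunge(n: -33)
·← 1815-06-24

Answer: cur=1825-09-14


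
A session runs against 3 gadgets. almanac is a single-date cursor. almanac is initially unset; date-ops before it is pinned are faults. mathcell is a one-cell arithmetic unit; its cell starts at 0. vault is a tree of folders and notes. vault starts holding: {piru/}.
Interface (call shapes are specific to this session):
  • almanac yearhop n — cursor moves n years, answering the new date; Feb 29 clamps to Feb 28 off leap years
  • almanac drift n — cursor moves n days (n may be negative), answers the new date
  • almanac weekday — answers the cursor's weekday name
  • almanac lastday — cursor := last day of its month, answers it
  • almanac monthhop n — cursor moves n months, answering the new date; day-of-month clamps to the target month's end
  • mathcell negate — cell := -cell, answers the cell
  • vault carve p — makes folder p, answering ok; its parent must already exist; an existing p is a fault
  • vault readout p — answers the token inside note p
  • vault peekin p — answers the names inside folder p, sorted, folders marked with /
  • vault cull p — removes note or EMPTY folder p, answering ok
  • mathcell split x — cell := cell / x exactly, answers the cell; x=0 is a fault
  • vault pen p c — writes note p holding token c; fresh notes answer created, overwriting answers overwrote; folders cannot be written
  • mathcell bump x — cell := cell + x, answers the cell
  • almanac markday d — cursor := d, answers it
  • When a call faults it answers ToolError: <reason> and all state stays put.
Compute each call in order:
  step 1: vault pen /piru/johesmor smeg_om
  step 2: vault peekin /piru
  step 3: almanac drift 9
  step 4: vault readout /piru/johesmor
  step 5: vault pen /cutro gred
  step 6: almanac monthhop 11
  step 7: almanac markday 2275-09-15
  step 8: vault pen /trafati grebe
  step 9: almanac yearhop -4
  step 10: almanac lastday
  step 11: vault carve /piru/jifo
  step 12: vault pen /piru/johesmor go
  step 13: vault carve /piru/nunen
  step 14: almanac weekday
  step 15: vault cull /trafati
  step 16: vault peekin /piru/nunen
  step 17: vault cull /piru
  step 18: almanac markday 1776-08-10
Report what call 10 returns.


Answer: 2271-09-30

Derivation:
% vault pen p: /piru/johesmor c: smeg_om
  created
% vault peekin p: /piru
  [johesmor]
% almanac drift n: 9
  ToolError: no date set
% vault readout p: /piru/johesmor
  smeg_om
% vault pen p: /cutro c: gred
  created
% almanac monthhop n: 11
  ToolError: no date set
% almanac markday d: 2275-09-15
  2275-09-15
% vault pen p: /trafati c: grebe
  created
% almanac yearhop n: -4
  2271-09-15
% almanac lastday
  2271-09-30
% vault carve p: /piru/jifo
  ok
% vault pen p: /piru/johesmor c: go
  overwrote
% vault carve p: /piru/nunen
  ok
% almanac weekday
  Saturday
% vault cull p: /trafati
  ok
% vault peekin p: /piru/nunen
  []
% vault cull p: /piru
  ToolError: not empty
% almanac markday d: 1776-08-10
  1776-08-10
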